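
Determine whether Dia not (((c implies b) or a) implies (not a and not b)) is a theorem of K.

No, not valid

Tableau for the negation not Dia not (((c implies b) or a) implies (not a and not b)):
1. not Dia not (((c implies b) or a) implies (not a and not b)), 0
The negation has an open branch (countermodel exists).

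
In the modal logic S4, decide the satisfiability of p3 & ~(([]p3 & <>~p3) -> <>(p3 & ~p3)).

1. p3 & ~(([]p3 & <>~p3) -> <>(p3 & ~p3)), w0
2. p3, w0
3. ~(([]p3 & <>~p3) -> <>(p3 & ~p3)), w0
4. []p3 & <>~p3, w0
5. ~<>(p3 & ~p3), w0
6. []p3, w0
7. <>~p3, w0
8. ~(p3 & ~p3), w0
9. ~p3, w1
10. ~(p3 & ~p3), w1
11. p3, w1
Accessibility: w0Rw0, w0Rw1, w1Rw1
Branch closes: p3 and ~p3 both at w1.
All branches of the tableau close; one closing branch shown above.

No, unsatisfiable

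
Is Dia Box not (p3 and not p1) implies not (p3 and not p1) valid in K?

Tableau for the negation not (Dia Box not (p3 and not p1) implies not (p3 and not p1)):
1. not (Dia Box not (p3 and not p1) implies not (p3 and not p1)), 0
2. Dia Box not (p3 and not p1), 0   [neg-implies-rule on 1]
3. p3 and not p1, 0   [neg-implies-rule on 1]
4. p3, 0   [and-rule on 3]
5. not p1, 0   [and-rule on 3]
6. Box not (p3 and not p1), 1   [Dia-rule on 2: fresh world 1, 0R1]
Accessibility: 0R1
The negation has an open branch (countermodel exists).

Invalid (countermodel exists)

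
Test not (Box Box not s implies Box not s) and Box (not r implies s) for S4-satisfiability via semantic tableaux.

Unsatisfiable

1. not (Box Box not s implies Box not s) and Box (not r implies s), u
2. not (Box Box not s implies Box not s), u
3. Box (not r implies s), u
4. Box Box not s, u
5. not Box not s, u
6. not r implies s, u
7. Box not s, u
8. not s, u
9. r, u
10. s, v
11. not r implies s, v
12. Box not s, v
13. not s, v
Accessibility: uRu, uRv, vRv
Branch closes: s and not s both at v.
Every branch closes; the branch above is one of them.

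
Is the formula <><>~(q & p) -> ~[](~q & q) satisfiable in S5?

1. <><>~(q & p) -> ~[](~q & q), 0
2. ~[](~q & q), 0
3. ~(~q & q), 1
4. ~q, 1
Accessibility: 0R0, 0R1, 1R0, 1R1

Satisfiable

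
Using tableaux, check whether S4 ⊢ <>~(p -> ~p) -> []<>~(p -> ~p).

Not valid

Tableau for the negation ~(<>~(p -> ~p) -> []<>~(p -> ~p)):
1. ~(<>~(p -> ~p) -> []<>~(p -> ~p)), w0
2. <>~(p -> ~p), w0
3. ~[]<>~(p -> ~p), w0
4. ~(p -> ~p), w1
5. p, w1
6. ~<>~(p -> ~p), w2
7. p -> ~p, w2
8. ~p, w2
Accessibility: w0Rw0, w0Rw1, w0Rw2, w1Rw1, w2Rw2
The negation has an open branch (countermodel exists).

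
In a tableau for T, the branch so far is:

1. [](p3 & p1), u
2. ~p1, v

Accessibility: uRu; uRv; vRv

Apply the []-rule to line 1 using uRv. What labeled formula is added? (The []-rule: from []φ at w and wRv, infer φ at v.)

p3 & p1, v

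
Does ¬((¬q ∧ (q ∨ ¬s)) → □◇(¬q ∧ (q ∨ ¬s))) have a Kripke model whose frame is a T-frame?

Satisfiable

1. ¬((¬q ∧ (q ∨ ¬s)) → □◇(¬q ∧ (q ∨ ¬s))), u
2. ¬q ∧ (q ∨ ¬s), u
3. ¬□◇(¬q ∧ (q ∨ ¬s)), u
4. ¬q, u
5. q ∨ ¬s, u
6. ¬s, u
7. ¬◇(¬q ∧ (q ∨ ¬s)), v
8. ¬(¬q ∧ (q ∨ ¬s)), v
9. ¬(q ∨ ¬s), v
10. ¬q, v
11. s, v
Accessibility: uRu, uRv, vRv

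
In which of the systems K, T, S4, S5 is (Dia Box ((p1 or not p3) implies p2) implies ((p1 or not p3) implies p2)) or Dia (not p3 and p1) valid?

S4-tableau for the negation not ((Dia Box ((p1 or not p3) implies p2) implies ((p1 or not p3) implies p2)) or Dia (not p3 and p1)):
1. not ((Dia Box ((p1 or not p3) implies p2) implies ((p1 or not p3) implies p2)) or Dia (not p3 and p1)), u
2. not (Dia Box ((p1 or not p3) implies p2) implies ((p1 or not p3) implies p2)), u   [neg-or-rule on 1]
3. not Dia (not p3 and p1), u   [neg-or-rule on 1]
4. Dia Box ((p1 or not p3) implies p2), u   [neg-implies-rule on 2]
5. not ((p1 or not p3) implies p2), u   [neg-implies-rule on 2]
6. p1 or not p3, u   [neg-implies-rule on 5]
7. not p2, u   [neg-implies-rule on 5]
8. not (not p3 and p1), u   [neg-Dia-rule on 3 via uRu]
9. not p3, u   [or-rule on 6 (branches; this branch)]
10. not p1, u   [neg-and-rule on 8 (branches; this branch)]
11. Box ((p1 or not p3) implies p2), v   [Dia-rule on 4: fresh world v, uRv]
12. not (not p3 and p1), v   [neg-Dia-rule on 3 via uRv]
13. (p1 or not p3) implies p2, v   [Box-rule on 11 via vRv]
14. not p1, v   [neg-and-rule on 12 (branches; this branch)]
15. p2, v   [implies-rule on 13 (branches; this branch)]
Accessibility: uRu, uRv, vRv
Complete open branch: countermodel on an S4-frame, so not valid in S4, nor in K, T (the same frame is also a K-frame and a T-frame).
S5-tableau for the negation not ((Dia Box ((p1 or not p3) implies p2) implies ((p1 or not p3) implies p2)) or Dia (not p3 and p1)):
1. not ((Dia Box ((p1 or not p3) implies p2) implies ((p1 or not p3) implies p2)) or Dia (not p3 and p1)), u
2. not (Dia Box ((p1 or not p3) implies p2) implies ((p1 or not p3) implies p2)), u   [neg-or-rule on 1]
3. not Dia (not p3 and p1), u   [neg-or-rule on 1]
4. Dia Box ((p1 or not p3) implies p2), u   [neg-implies-rule on 2]
5. not ((p1 or not p3) implies p2), u   [neg-implies-rule on 2]
6. p1 or not p3, u   [neg-implies-rule on 5]
7. not p2, u   [neg-implies-rule on 5]
8. not (not p3 and p1), u   [neg-Dia-rule on 3 via uRu]
9. not p3, u   [or-rule on 6 (branches; this branch)]
10. not p1, u   [neg-and-rule on 8 (branches; this branch)]
11. Box ((p1 or not p3) implies p2), v   [Dia-rule on 4: fresh world v, uRv]
12. not (not p3 and p1), v   [neg-Dia-rule on 3 via uRv]
13. (p1 or not p3) implies p2, u   [Box-rule on 11 via vRu]
14. (p1 or not p3) implies p2, v   [Box-rule on 11 via vRv]
15. not p1, v   [neg-and-rule on 12 (branches; this branch)]
16. not (p1 or not p3), u   [implies-rule on 13 (branches; this branch)]
17. p3, u   [neg-or-rule on 16]
Accessibility: uRu, uRv, vRu, vRv
Branch closes: p3 and not p3 both at u.
Every branch closes (one shown): valid in S5.

S5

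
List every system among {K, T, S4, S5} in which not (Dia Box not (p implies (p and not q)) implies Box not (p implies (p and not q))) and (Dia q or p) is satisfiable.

K, T, S4

S4-tableau for the formula:
1. not (Dia Box not (p implies (p and not q)) implies Box not (p implies (p and not q))) and (Dia q or p), w0
2. not (Dia Box not (p implies (p and not q)) implies Box not (p implies (p and not q))), w0   [and-rule on 1]
3. Dia q or p, w0   [and-rule on 1]
4. Dia Box not (p implies (p and not q)), w0   [neg-implies-rule on 2]
5. not Box not (p implies (p and not q)), w0   [neg-implies-rule on 2]
6. p, w0   [or-rule on 3 (branches; this branch)]
7. Box not (p implies (p and not q)), w1   [Dia-rule on 4: fresh world w1, w0Rw1]
8. not (p implies (p and not q)), w1   [Box-rule on 7 via w1Rw1]
9. p, w1   [neg-implies-rule on 8]
10. not (p and not q), w1   [neg-implies-rule on 8]
11. q, w1   [neg-and-rule on 10 (branches; this branch)]
12. p implies (p and not q), w2   [neg-Box-rule on 5: fresh world w2, w0Rw2]
13. p and not q, w2   [implies-rule on 12 (branches; this branch)]
14. p, w2   [and-rule on 13]
15. not q, w2   [and-rule on 13]
Accessibility: w0Rw0, w0Rw1, w0Rw2, w1Rw1, w2Rw2
Complete open branch: satisfiable in S4, hence also in K, T (this S4-model is also a K-model and a T-model).
S5-tableau for the formula:
1. not (Dia Box not (p implies (p and not q)) implies Box not (p implies (p and not q))) and (Dia q or p), w0
2. not (Dia Box not (p implies (p and not q)) implies Box not (p implies (p and not q))), w0   [and-rule on 1]
3. Dia q or p, w0   [and-rule on 1]
4. Dia Box not (p implies (p and not q)), w0   [neg-implies-rule on 2]
5. not Box not (p implies (p and not q)), w0   [neg-implies-rule on 2]
6. p, w0   [or-rule on 3 (branches; this branch)]
7. Box not (p implies (p and not q)), w1   [Dia-rule on 4: fresh world w1, w0Rw1]
8. not (p implies (p and not q)), w0   [Box-rule on 7 via w1Rw0]
9. not (p and not q), w0   [neg-implies-rule on 8]
10. not (p implies (p and not q)), w1   [Box-rule on 7 via w1Rw1]
11. p, w1   [neg-implies-rule on 10]
12. not (p and not q), w1   [neg-implies-rule on 10]
13. q, w0   [neg-and-rule on 9 (branches; this branch)]
14. q, w1   [neg-and-rule on 12 (branches; this branch)]
15. p implies (p and not q), w2   [neg-Box-rule on 5: fresh world w2, w0Rw2]
16. not (p implies (p and not q)), w2   [Box-rule on 7 via w1Rw2]
17. p, w2   [neg-implies-rule on 16]
18. not (p and not q), w2   [neg-implies-rule on 16]
19. p and not q, w2   [implies-rule on 15 (branches; this branch)]
20. not q, w2   [and-rule on 19]
21. q, w2   [neg-and-rule on 18 (branches; this branch)]
Accessibility: w0Rw0, w0Rw1, w0Rw2, w1Rw0, w1Rw1, w1Rw2, w2Rw0, w2Rw1, w2Rw2
Branch closes: q and not q both at w2.
Every branch closes (one shown): unsatisfiable in S5.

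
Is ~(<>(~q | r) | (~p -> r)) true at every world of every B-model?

Tableau for the negation <>(~q | r) | (~p -> r):
1. <>(~q | r) | (~p -> r), u
2. ~p -> r, u   [|-rule on 1 (branches; this branch)]
3. r, u   [->-rule on 2 (branches; this branch)]
Accessibility: uRu
The negation has an open branch (countermodel exists).

No, not valid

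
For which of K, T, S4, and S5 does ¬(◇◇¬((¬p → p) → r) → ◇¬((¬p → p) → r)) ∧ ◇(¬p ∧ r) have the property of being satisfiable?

K, T

T-tableau for the formula:
1. ¬(◇◇¬((¬p → p) → r) → ◇¬((¬p → p) → r)) ∧ ◇(¬p ∧ r), u
2. ¬(◇◇¬((¬p → p) → r) → ◇¬((¬p → p) → r)), u
3. ◇(¬p ∧ r), u
4. ◇◇¬((¬p → p) → r), u
5. ¬◇¬((¬p → p) → r), u
6. (¬p → p) → r, u
7. r, u
8. ¬p ∧ r, v
9. ¬p, v
10. r, v
11. (¬p → p) → r, v
12. ◇¬((¬p → p) → r), w
13. (¬p → p) → r, w
14. r, w
15. ¬((¬p → p) → r), x
16. ¬p → p, x
17. ¬r, x
18. p, x
Accessibility: uRu, uRv, uRw, vRv, wRw, wRx, xRx
Complete open branch: satisfiable in T, hence also in K (this T-model is also a K-model).
S4-tableau for the formula:
1. ¬(◇◇¬((¬p → p) → r) → ◇¬((¬p → p) → r)) ∧ ◇(¬p ∧ r), u
2. ¬(◇◇¬((¬p → p) → r) → ◇¬((¬p → p) → r)), u
3. ◇(¬p ∧ r), u
4. ◇◇¬((¬p → p) → r), u
5. ¬◇¬((¬p → p) → r), u
6. (¬p → p) → r, u
7. ¬(¬p → p), u
8. ¬p, u
9. ¬p ∧ r, v
10. ¬p, v
11. r, v
12. (¬p → p) → r, v
13. ¬(¬p → p), v
14. ◇¬((¬p → p) → r), w
15. (¬p → p) → r, w
16. ¬(¬p → p), w
17. ¬p, w
18. ¬((¬p → p) → r), x
19. ¬p → p, x
20. ¬r, x
21. (¬p → p) → r, x
22. p, x
23. ¬(¬p → p), x
24. ¬p, x
Accessibility: uRu, uRv, uRw, uRx, vRv, wRw, wRx, xRx
Branch closes: p and ¬p both at x.
Every branch closes (one shown): unsatisfiable in S4, hence also in S5 (every S5-frame is an S4-frame).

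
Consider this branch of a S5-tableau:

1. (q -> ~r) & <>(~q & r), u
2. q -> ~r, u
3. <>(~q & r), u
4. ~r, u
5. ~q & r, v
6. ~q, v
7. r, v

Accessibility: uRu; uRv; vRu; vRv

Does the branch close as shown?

Open

No atom appears with both signs at the same world.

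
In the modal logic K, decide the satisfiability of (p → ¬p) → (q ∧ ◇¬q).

Satisfiable

1. (p → ¬p) → (q ∧ ◇¬q), w0
2. q ∧ ◇¬q, w0
3. q, w0
4. ◇¬q, w0
5. ¬q, w1
Accessibility: w0Rw1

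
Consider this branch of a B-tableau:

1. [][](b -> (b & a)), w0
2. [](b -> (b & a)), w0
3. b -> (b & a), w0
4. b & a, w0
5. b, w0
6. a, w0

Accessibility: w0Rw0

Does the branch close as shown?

No world carries both an atom and its negation.

Not closed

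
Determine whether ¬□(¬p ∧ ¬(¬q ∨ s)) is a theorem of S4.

Tableau for the negation □(¬p ∧ ¬(¬q ∨ s)):
1. □(¬p ∧ ¬(¬q ∨ s)), 0
2. ¬p ∧ ¬(¬q ∨ s), 0
3. ¬p, 0
4. ¬(¬q ∨ s), 0
5. q, 0
6. ¬s, 0
Accessibility: 0R0
The negation has an open branch (countermodel exists).

No, not valid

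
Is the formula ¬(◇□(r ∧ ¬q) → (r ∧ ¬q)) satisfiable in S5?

1. ¬(◇□(r ∧ ¬q) → (r ∧ ¬q)), u
2. ◇□(r ∧ ¬q), u   [¬→-rule on 1]
3. ¬(r ∧ ¬q), u   [¬→-rule on 1]
4. q, u   [¬∧-rule on 3 (branches; this branch)]
5. □(r ∧ ¬q), v   [◇-rule on 2: fresh world v, uRv]
6. r ∧ ¬q, u   [□-rule on 5 via vRu]
7. r, u   [∧-rule on 6]
8. ¬q, u   [∧-rule on 6]
Accessibility: uRu, uRv, vRu, vRv
Branch closes: q and ¬q both at u.
Every branch closes; the branch above is one of them.

Unsatisfiable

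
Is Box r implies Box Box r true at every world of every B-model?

Invalid (countermodel exists)

Tableau for the negation not (Box r implies Box Box r):
1. not (Box r implies Box Box r), w0
2. Box r, w0
3. not Box Box r, w0
4. r, w0
5. not Box r, w1
6. r, w1
7. not r, w2
Accessibility: w0Rw0, w0Rw1, w1Rw0, w1Rw1, w1Rw2, w2Rw1, w2Rw2
The negation has an open branch (countermodel exists).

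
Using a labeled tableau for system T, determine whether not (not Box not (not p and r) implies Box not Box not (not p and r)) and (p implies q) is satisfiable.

1. not (not Box not (not p and r) implies Box not Box not (not p and r)) and (p implies q), 0
2. not (not Box not (not p and r) implies Box not Box not (not p and r)), 0
3. p implies q, 0
4. not Box not (not p and r), 0
5. not Box not Box not (not p and r), 0
6. q, 0
7. not p and r, 1
8. not p, 1
9. r, 1
10. Box not (not p and r), 2
11. not (not p and r), 2
12. not r, 2
Accessibility: 0R0, 0R1, 0R2, 1R1, 2R2

Satisfiable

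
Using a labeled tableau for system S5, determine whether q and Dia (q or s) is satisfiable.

Satisfiable

1. q and Dia (q or s), 0
2. q, 0   [and-rule on 1]
3. Dia (q or s), 0   [and-rule on 1]
4. q or s, 1   [Dia-rule on 3: fresh world 1, 0R1]
5. s, 1   [or-rule on 4 (branches; this branch)]
Accessibility: 0R0, 0R1, 1R0, 1R1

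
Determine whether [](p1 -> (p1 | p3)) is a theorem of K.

Valid in K

Tableau for the negation ~[](p1 -> (p1 | p3)):
1. ~[](p1 -> (p1 | p3)), 0
2. ~(p1 -> (p1 | p3)), 1
3. p1, 1
4. ~(p1 | p3), 1
5. ~p1, 1
6. ~p3, 1
Accessibility: 0R1
Branch closes: p1 and ~p1 both at 1.
All branches of the negation close; one closing branch shown above.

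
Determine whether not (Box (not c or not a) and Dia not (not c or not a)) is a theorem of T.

Tableau for the negation Box (not c or not a) and Dia not (not c or not a):
1. Box (not c or not a) and Dia not (not c or not a), u
2. Box (not c or not a), u   [and-rule on 1]
3. Dia not (not c or not a), u   [and-rule on 1]
4. not c or not a, u   [Box-rule on 2 via uRu]
5. not a, u   [or-rule on 4 (branches; this branch)]
6. not (not c or not a), v   [Dia-rule on 3: fresh world v, uRv]
7. c, v   [neg-or-rule on 6]
8. a, v   [neg-or-rule on 6]
9. not c or not a, v   [Box-rule on 2 via uRv]
10. not a, v   [or-rule on 9 (branches; this branch)]
Accessibility: uRu, uRv, vRv
Branch closes: a and not a both at v.
Every branch of the negation's tableau closes; the branch above is one of them.

Valid in T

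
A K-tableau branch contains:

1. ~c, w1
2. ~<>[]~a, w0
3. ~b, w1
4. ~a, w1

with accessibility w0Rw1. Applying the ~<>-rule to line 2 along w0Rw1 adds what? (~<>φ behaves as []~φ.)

~[]~a, w1

~<>φ behaves as []~φ: propagate the negated body to each accessible world.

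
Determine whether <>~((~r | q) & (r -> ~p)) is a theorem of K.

Not valid

Tableau for the negation ~<>~((~r | q) & (r -> ~p)):
1. ~<>~((~r | q) & (r -> ~p)), 0
The negation has an open branch (countermodel exists).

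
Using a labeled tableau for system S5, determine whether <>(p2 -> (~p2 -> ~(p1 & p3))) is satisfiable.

1. <>(p2 -> (~p2 -> ~(p1 & p3))), u
2. p2 -> (~p2 -> ~(p1 & p3)), v
3. ~p2 -> ~(p1 & p3), v
4. ~(p1 & p3), v
5. ~p3, v
Accessibility: uRu, uRv, vRu, vRv

Satisfiable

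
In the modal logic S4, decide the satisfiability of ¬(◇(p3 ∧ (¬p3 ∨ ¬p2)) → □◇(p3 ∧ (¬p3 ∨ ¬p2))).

1. ¬(◇(p3 ∧ (¬p3 ∨ ¬p2)) → □◇(p3 ∧ (¬p3 ∨ ¬p2))), w0
2. ◇(p3 ∧ (¬p3 ∨ ¬p2)), w0
3. ¬□◇(p3 ∧ (¬p3 ∨ ¬p2)), w0
4. p3 ∧ (¬p3 ∨ ¬p2), w1
5. p3, w1
6. ¬p3 ∨ ¬p2, w1
7. ¬p2, w1
8. ¬◇(p3 ∧ (¬p3 ∨ ¬p2)), w2
9. ¬(p3 ∧ (¬p3 ∨ ¬p2)), w2
10. ¬(¬p3 ∨ ¬p2), w2
11. p3, w2
12. p2, w2
Accessibility: w0Rw0, w0Rw1, w0Rw2, w1Rw1, w2Rw2

Satisfiable (open branch found)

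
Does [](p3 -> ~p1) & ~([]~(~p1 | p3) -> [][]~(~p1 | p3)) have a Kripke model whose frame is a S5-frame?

Unsatisfiable

1. [](p3 -> ~p1) & ~([]~(~p1 | p3) -> [][]~(~p1 | p3)), w0
2. [](p3 -> ~p1), w0
3. ~([]~(~p1 | p3) -> [][]~(~p1 | p3)), w0
4. []~(~p1 | p3), w0
5. ~[][]~(~p1 | p3), w0
6. p3 -> ~p1, w0
7. ~(~p1 | p3), w0
8. p1, w0
9. ~p3, w0
10. ~[]~(~p1 | p3), w1
11. p3 -> ~p1, w1
12. ~(~p1 | p3), w1
13. p1, w1
14. ~p3, w1
15. ~p1 | p3, w2
16. p3 -> ~p1, w2
17. ~(~p1 | p3), w2
18. p1, w2
19. ~p3, w2
20. p3, w2
Accessibility: w0Rw0, w0Rw1, w0Rw2, w1Rw0, w1Rw1, w1Rw2, w2Rw0, w2Rw1, w2Rw2
Branch closes: p3 and ~p3 both at w2.
All branches of the tableau close; one closing branch shown above.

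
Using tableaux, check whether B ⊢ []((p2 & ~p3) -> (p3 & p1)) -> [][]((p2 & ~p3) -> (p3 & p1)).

Invalid (countermodel exists)

Tableau for the negation ~([]((p2 & ~p3) -> (p3 & p1)) -> [][]((p2 & ~p3) -> (p3 & p1))):
1. ~([]((p2 & ~p3) -> (p3 & p1)) -> [][]((p2 & ~p3) -> (p3 & p1))), 0
2. []((p2 & ~p3) -> (p3 & p1)), 0
3. ~[][]((p2 & ~p3) -> (p3 & p1)), 0
4. (p2 & ~p3) -> (p3 & p1), 0
5. p3 & p1, 0
6. p3, 0
7. p1, 0
8. ~[]((p2 & ~p3) -> (p3 & p1)), 1
9. (p2 & ~p3) -> (p3 & p1), 1
10. p3 & p1, 1
11. p3, 1
12. p1, 1
13. ~((p2 & ~p3) -> (p3 & p1)), 2
14. p2 & ~p3, 2
15. ~(p3 & p1), 2
16. p2, 2
17. ~p3, 2
18. ~p1, 2
Accessibility: 0R0, 0R1, 1R0, 1R1, 1R2, 2R1, 2R2
The negation has an open branch (countermodel exists).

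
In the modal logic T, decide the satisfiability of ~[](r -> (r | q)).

Unsatisfiable (every branch closes)

1. ~[](r -> (r | q)), w0
2. ~(r -> (r | q)), w1
3. r, w1
4. ~(r | q), w1
5. ~r, w1
6. ~q, w1
Accessibility: w0Rw0, w0Rw1, w1Rw1
Branch closes: r and ~r both at w1.
All branches of the tableau close; one closing branch shown above.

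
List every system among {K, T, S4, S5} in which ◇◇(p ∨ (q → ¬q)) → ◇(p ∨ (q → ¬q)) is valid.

T-tableau for the negation ¬(◇◇(p ∨ (q → ¬q)) → ◇(p ∨ (q → ¬q))):
1. ¬(◇◇(p ∨ (q → ¬q)) → ◇(p ∨ (q → ¬q))), u
2. ◇◇(p ∨ (q → ¬q)), u
3. ¬◇(p ∨ (q → ¬q)), u
4. ¬(p ∨ (q → ¬q)), u
5. ¬p, u
6. ¬(q → ¬q), u
7. q, u
8. ◇(p ∨ (q → ¬q)), v
9. ¬(p ∨ (q → ¬q)), v
10. ¬p, v
11. ¬(q → ¬q), v
12. q, v
13. p ∨ (q → ¬q), w
14. q → ¬q, w
15. ¬q, w
Accessibility: uRu, uRv, vRv, vRw, wRw
Complete open branch: countermodel on a T-frame, so not valid in T, nor in K (the same frame is also a K-frame).
S4-tableau for the negation ¬(◇◇(p ∨ (q → ¬q)) → ◇(p ∨ (q → ¬q))):
1. ¬(◇◇(p ∨ (q → ¬q)) → ◇(p ∨ (q → ¬q))), u
2. ◇◇(p ∨ (q → ¬q)), u
3. ¬◇(p ∨ (q → ¬q)), u
4. ¬(p ∨ (q → ¬q)), u
5. ¬p, u
6. ¬(q → ¬q), u
7. q, u
8. ◇(p ∨ (q → ¬q)), v
9. ¬(p ∨ (q → ¬q)), v
10. ¬p, v
11. ¬(q → ¬q), v
12. q, v
13. p ∨ (q → ¬q), w
14. ¬(p ∨ (q → ¬q)), w
15. ¬p, w
16. ¬(q → ¬q), w
17. q, w
18. q → ¬q, w
19. ¬q, w
Accessibility: uRu, uRv, uRw, vRv, vRw, wRw
Branch closes: q and ¬q both at w.
Every branch closes (one shown): valid in S4, hence also in S5 (every theorem of S4 is a theorem of S5).

S4, S5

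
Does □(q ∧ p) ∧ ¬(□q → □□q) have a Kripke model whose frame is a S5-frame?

1. □(q ∧ p) ∧ ¬(□q → □□q), w0
2. □(q ∧ p), w0
3. ¬(□q → □□q), w0
4. □q, w0
5. ¬□□q, w0
6. q ∧ p, w0
7. q, w0
8. p, w0
9. ¬□q, w1
10. q ∧ p, w1
11. q, w1
12. p, w1
13. ¬q, w2
14. q ∧ p, w2
15. q, w2
16. p, w2
Accessibility: w0Rw0, w0Rw1, w0Rw2, w1Rw0, w1Rw1, w1Rw2, w2Rw0, w2Rw1, w2Rw2
Branch closes: q and ¬q both at w2.
(One branch shown.) All branches close.

Unsatisfiable (every branch closes)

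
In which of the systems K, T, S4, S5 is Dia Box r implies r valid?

S5

S5-tableau for the negation not (Dia Box r implies r):
1. not (Dia Box r implies r), u
2. Dia Box r, u
3. not r, u
4. Box r, v
5. r, u
Accessibility: uRu, uRv, vRu, vRv
Branch closes: r and not r both at u.
Every branch closes (one shown): valid in S5.
S4-tableau for the negation not (Dia Box r implies r):
1. not (Dia Box r implies r), u
2. Dia Box r, u
3. not r, u
4. Box r, v
5. r, v
Accessibility: uRu, uRv, vRv
Complete open branch: countermodel on an S4-frame, so not valid in S4, nor in K, T (the same frame is also a K-frame and a T-frame).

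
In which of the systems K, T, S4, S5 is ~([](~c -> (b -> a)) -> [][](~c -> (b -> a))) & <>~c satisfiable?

T-tableau for the formula:
1. ~([](~c -> (b -> a)) -> [][](~c -> (b -> a))) & <>~c, 0
2. ~([](~c -> (b -> a)) -> [][](~c -> (b -> a))), 0   [&-rule on 1]
3. <>~c, 0   [&-rule on 1]
4. [](~c -> (b -> a)), 0   [~->-rule on 2]
5. ~[][](~c -> (b -> a)), 0   [~->-rule on 2]
6. ~c -> (b -> a), 0   [[]-rule on 4 via 0R0]
7. b -> a, 0   [->-rule on 6 (branches; this branch)]
8. a, 0   [->-rule on 7 (branches; this branch)]
9. ~c, 1   [<>-rule on 3: fresh world 1, 0R1]
10. ~c -> (b -> a), 1   [[]-rule on 4 via 0R1]
11. b -> a, 1   [->-rule on 10 (branches; this branch)]
12. a, 1   [->-rule on 11 (branches; this branch)]
13. ~[](~c -> (b -> a)), 2   [~[]-rule on 5: fresh world 2, 0R2]
14. ~c -> (b -> a), 2   [[]-rule on 4 via 0R2]
15. b -> a, 2   [->-rule on 14 (branches; this branch)]
16. a, 2   [->-rule on 15 (branches; this branch)]
17. ~(~c -> (b -> a)), 3   [~[]-rule on 13: fresh world 3, 2R3]
18. ~c, 3   [~->-rule on 17]
19. ~(b -> a), 3   [~->-rule on 17]
20. b, 3   [~->-rule on 19]
21. ~a, 3   [~->-rule on 19]
Accessibility: 0R0, 0R1, 0R2, 1R1, 2R2, 2R3, 3R3
Complete open branch: satisfiable in T, hence also in K (this T-model is also a K-model).
S4-tableau for the formula:
1. ~([](~c -> (b -> a)) -> [][](~c -> (b -> a))) & <>~c, 0
2. ~([](~c -> (b -> a)) -> [][](~c -> (b -> a))), 0   [&-rule on 1]
3. <>~c, 0   [&-rule on 1]
4. [](~c -> (b -> a)), 0   [~->-rule on 2]
5. ~[][](~c -> (b -> a)), 0   [~->-rule on 2]
6. ~c -> (b -> a), 0   [[]-rule on 4 via 0R0]
7. b -> a, 0   [->-rule on 6 (branches; this branch)]
8. a, 0   [->-rule on 7 (branches; this branch)]
9. ~c, 1   [<>-rule on 3: fresh world 1, 0R1]
10. ~c -> (b -> a), 1   [[]-rule on 4 via 0R1]
11. b -> a, 1   [->-rule on 10 (branches; this branch)]
12. a, 1   [->-rule on 11 (branches; this branch)]
13. ~[](~c -> (b -> a)), 2   [~[]-rule on 5: fresh world 2, 0R2]
14. ~c -> (b -> a), 2   [[]-rule on 4 via 0R2]
15. b -> a, 2   [->-rule on 14 (branches; this branch)]
16. a, 2   [->-rule on 15 (branches; this branch)]
17. ~(~c -> (b -> a)), 3   [~[]-rule on 13: fresh world 3, 2R3]
18. ~c, 3   [~->-rule on 17]
19. ~(b -> a), 3   [~->-rule on 17]
20. b, 3   [~->-rule on 19]
21. ~a, 3   [~->-rule on 19]
22. ~c -> (b -> a), 3   [[]-rule on 4 via 0R3]
23. b -> a, 3   [->-rule on 22 (branches; this branch)]
24. a, 3   [->-rule on 23 (branches; this branch)]
Accessibility: 0R0, 0R1, 0R2, 0R3, 1R1, 2R2, 2R3, 3R3
Branch closes: a and ~a both at 3.
Every branch closes (one shown): unsatisfiable in S4, hence also in S5 (every S5-frame is an S4-frame).

K, T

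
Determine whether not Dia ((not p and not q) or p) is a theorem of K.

Invalid (countermodel exists)

Tableau for the negation Dia ((not p and not q) or p):
1. Dia ((not p and not q) or p), u
2. (not p and not q) or p, v
3. p, v
Accessibility: uRv
The negation has an open branch (countermodel exists).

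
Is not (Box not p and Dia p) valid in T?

Tableau for the negation Box not p and Dia p:
1. Box not p and Dia p, u
2. Box not p, u
3. Dia p, u
4. not p, u
5. p, v
6. not p, v
Accessibility: uRu, uRv, vRv
Branch closes: p and not p both at v.
Every branch of the negation's tableau closes; the branch above is one of them.

Valid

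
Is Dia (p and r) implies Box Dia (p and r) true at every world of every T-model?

Not valid

Tableau for the negation not (Dia (p and r) implies Box Dia (p and r)):
1. not (Dia (p and r) implies Box Dia (p and r)), 0
2. Dia (p and r), 0   [neg-implies-rule on 1]
3. not Box Dia (p and r), 0   [neg-implies-rule on 1]
4. p and r, 1   [Dia-rule on 2: fresh world 1, 0R1]
5. p, 1   [and-rule on 4]
6. r, 1   [and-rule on 4]
7. not Dia (p and r), 2   [neg-Box-rule on 3: fresh world 2, 0R2]
8. not (p and r), 2   [neg-Dia-rule on 7 via 2R2]
9. not r, 2   [neg-and-rule on 8 (branches; this branch)]
Accessibility: 0R0, 0R1, 0R2, 1R1, 2R2
The negation has an open branch (countermodel exists).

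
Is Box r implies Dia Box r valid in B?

Yes, valid

Tableau for the negation not (Box r implies Dia Box r):
1. not (Box r implies Dia Box r), u
2. Box r, u   [neg-implies-rule on 1]
3. not Dia Box r, u   [neg-implies-rule on 1]
4. r, u   [Box-rule on 2 via uRu]
5. not Box r, u   [neg-Dia-rule on 3 via uRu]
6. not r, v   [neg-Box-rule on 5: fresh world v, uRv]
7. r, v   [Box-rule on 2 via uRv]
Accessibility: uRu, uRv, vRu, vRv
Branch closes: r and not r both at v.
Every branch of the negation's tableau closes; the branch above is one of them.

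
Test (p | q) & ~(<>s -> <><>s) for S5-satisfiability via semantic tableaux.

No, unsatisfiable

1. (p | q) & ~(<>s -> <><>s), 0
2. p | q, 0
3. ~(<>s -> <><>s), 0
4. <>s, 0
5. ~<><>s, 0
6. ~<>s, 0
7. ~s, 0
8. q, 0
9. s, 1
10. ~<>s, 1
11. ~s, 1
Accessibility: 0R0, 0R1, 1R0, 1R1
Branch closes: s and ~s both at 1.
Every branch closes; the branch above is one of them.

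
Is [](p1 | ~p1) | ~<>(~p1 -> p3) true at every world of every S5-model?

Tableau for the negation ~([](p1 | ~p1) | ~<>(~p1 -> p3)):
1. ~([](p1 | ~p1) | ~<>(~p1 -> p3)), w0
2. ~[](p1 | ~p1), w0   [~|-rule on 1]
3. <>(~p1 -> p3), w0   [~|-rule on 1]
4. ~(p1 | ~p1), w1   [~[]-rule on 2: fresh world w1, w0Rw1]
5. ~p1, w1   [~|-rule on 4]
6. p1, w1   [~|-rule on 4]
Accessibility: w0Rw0, w0Rw1, w1Rw0, w1Rw1
Branch closes: p1 and ~p1 both at w1.
Every branch of the negation's tableau closes; the branch above is one of them.

Yes, valid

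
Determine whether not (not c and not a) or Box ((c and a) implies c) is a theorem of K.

Tableau for the negation not (not (not c and not a) or Box ((c and a) implies c)):
1. not (not (not c and not a) or Box ((c and a) implies c)), 0
2. not c and not a, 0
3. not Box ((c and a) implies c), 0
4. not c, 0
5. not a, 0
6. not ((c and a) implies c), 1
7. c and a, 1
8. not c, 1
9. c, 1
10. a, 1
Accessibility: 0R1
Branch closes: c and not c both at 1.
All branches of the negation close; one closing branch shown above.

Valid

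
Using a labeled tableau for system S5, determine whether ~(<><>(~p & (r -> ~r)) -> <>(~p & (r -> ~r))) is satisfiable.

1. ~(<><>(~p & (r -> ~r)) -> <>(~p & (r -> ~r))), w0
2. <><>(~p & (r -> ~r)), w0
3. ~<>(~p & (r -> ~r)), w0
4. ~(~p & (r -> ~r)), w0
5. ~(r -> ~r), w0
6. r, w0
7. <>(~p & (r -> ~r)), w1
8. ~(~p & (r -> ~r)), w1
9. ~(r -> ~r), w1
10. r, w1
11. ~p & (r -> ~r), w2
12. ~p, w2
13. r -> ~r, w2
14. ~(~p & (r -> ~r)), w2
15. ~r, w2
16. ~(r -> ~r), w2
17. r, w2
Accessibility: w0Rw0, w0Rw1, w0Rw2, w1Rw0, w1Rw1, w1Rw2, w2Rw0, w2Rw1, w2Rw2
Branch closes: r and ~r both at w2.
(One branch shown.) All branches close.

Unsatisfiable (every branch closes)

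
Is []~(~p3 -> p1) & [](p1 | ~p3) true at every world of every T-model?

Tableau for the negation ~([]~(~p3 -> p1) & [](p1 | ~p3)):
1. ~([]~(~p3 -> p1) & [](p1 | ~p3)), 0
2. ~[](p1 | ~p3), 0   [~&-rule on 1 (branches; this branch)]
3. ~(p1 | ~p3), 1   [~[]-rule on 2: fresh world 1, 0R1]
4. ~p1, 1   [~|-rule on 3]
5. p3, 1   [~|-rule on 3]
Accessibility: 0R0, 0R1, 1R1
The negation has an open branch (countermodel exists).

Not valid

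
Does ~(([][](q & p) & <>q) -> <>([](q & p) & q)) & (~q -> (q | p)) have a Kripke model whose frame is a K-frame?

No, unsatisfiable

1. ~(([][](q & p) & <>q) -> <>([](q & p) & q)) & (~q -> (q | p)), u
2. ~(([][](q & p) & <>q) -> <>([](q & p) & q)), u
3. ~q -> (q | p), u
4. [][](q & p) & <>q, u
5. ~<>([](q & p) & q), u
6. [][](q & p), u
7. <>q, u
8. q | p, u
9. p, u
10. q, v
11. ~([](q & p) & q), v
12. [](q & p), v
13. ~[](q & p), v
14. ~(q & p), w
15. q & p, w
16. q, w
17. p, w
18. ~p, w
Accessibility: uRv, vRw
Branch closes: p and ~p both at w.
All branches of the tableau close; one closing branch shown above.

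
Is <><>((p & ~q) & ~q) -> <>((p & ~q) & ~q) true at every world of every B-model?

Invalid (countermodel exists)

Tableau for the negation ~(<><>((p & ~q) & ~q) -> <>((p & ~q) & ~q)):
1. ~(<><>((p & ~q) & ~q) -> <>((p & ~q) & ~q)), 0
2. <><>((p & ~q) & ~q), 0
3. ~<>((p & ~q) & ~q), 0
4. ~((p & ~q) & ~q), 0
5. q, 0
6. <>((p & ~q) & ~q), 1
7. ~((p & ~q) & ~q), 1
8. q, 1
9. (p & ~q) & ~q, 2
10. p & ~q, 2
11. ~q, 2
12. p, 2
Accessibility: 0R0, 0R1, 1R0, 1R1, 1R2, 2R1, 2R2
The negation has an open branch (countermodel exists).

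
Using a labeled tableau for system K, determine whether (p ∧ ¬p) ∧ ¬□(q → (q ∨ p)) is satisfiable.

1. (p ∧ ¬p) ∧ ¬□(q → (q ∨ p)), 0
2. p ∧ ¬p, 0   [∧-rule on 1]
3. ¬□(q → (q ∨ p)), 0   [∧-rule on 1]
4. p, 0   [∧-rule on 2]
5. ¬p, 0   [∧-rule on 2]
Branch closes: p and ¬p both at 0.
All branches of the tableau close; one closing branch shown above.

No, unsatisfiable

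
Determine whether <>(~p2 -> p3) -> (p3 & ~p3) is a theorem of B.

Tableau for the negation ~(<>(~p2 -> p3) -> (p3 & ~p3)):
1. ~(<>(~p2 -> p3) -> (p3 & ~p3)), u
2. <>(~p2 -> p3), u
3. ~(p3 & ~p3), u
4. p3, u
5. ~p2 -> p3, v
6. p3, v
Accessibility: uRu, uRv, vRu, vRv
The negation has an open branch (countermodel exists).

Invalid (countermodel exists)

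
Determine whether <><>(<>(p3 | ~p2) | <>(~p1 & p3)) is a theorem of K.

Tableau for the negation ~<><>(<>(p3 | ~p2) | <>(~p1 & p3)):
1. ~<><>(<>(p3 | ~p2) | <>(~p1 & p3)), 0
The negation has an open branch (countermodel exists).

No, not valid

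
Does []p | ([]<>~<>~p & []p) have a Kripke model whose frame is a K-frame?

Satisfiable (open branch found)

1. []p | ([]<>~<>~p & []p), 0
2. []<>~<>~p & []p, 0
3. []<>~<>~p, 0
4. []p, 0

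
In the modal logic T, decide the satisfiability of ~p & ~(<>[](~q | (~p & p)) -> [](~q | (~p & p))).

Yes, satisfiable

1. ~p & ~(<>[](~q | (~p & p)) -> [](~q | (~p & p))), u
2. ~p, u
3. ~(<>[](~q | (~p & p)) -> [](~q | (~p & p))), u
4. <>[](~q | (~p & p)), u
5. ~[](~q | (~p & p)), u
6. [](~q | (~p & p)), v
7. ~q | (~p & p), v
8. ~q, v
9. ~(~q | (~p & p)), w
10. q, w
11. ~(~p & p), w
12. ~p, w
Accessibility: uRu, uRv, uRw, vRv, wRw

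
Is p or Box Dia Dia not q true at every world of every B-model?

No, not valid

Tableau for the negation not (p or Box Dia Dia not q):
1. not (p or Box Dia Dia not q), 0
2. not p, 0   [neg-or-rule on 1]
3. not Box Dia Dia not q, 0   [neg-or-rule on 1]
4. not Dia Dia not q, 1   [neg-Box-rule on 3: fresh world 1, 0R1]
5. not Dia not q, 0   [neg-Dia-rule on 4 via 1R0]
6. not Dia not q, 1   [neg-Dia-rule on 4 via 1R1]
7. q, 0   [neg-Dia-rule on 5 via 0R0]
8. q, 1   [neg-Dia-rule on 5 via 0R1]
Accessibility: 0R0, 0R1, 1R0, 1R1
The negation has an open branch (countermodel exists).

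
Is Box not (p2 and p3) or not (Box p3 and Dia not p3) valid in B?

Yes, valid

Tableau for the negation not (Box not (p2 and p3) or not (Box p3 and Dia not p3)):
1. not (Box not (p2 and p3) or not (Box p3 and Dia not p3)), w0
2. not Box not (p2 and p3), w0
3. Box p3 and Dia not p3, w0
4. Box p3, w0
5. Dia not p3, w0
6. p3, w0
7. p2 and p3, w1
8. p2, w1
9. p3, w1
10. not p3, w2
11. p3, w2
Accessibility: w0Rw0, w0Rw1, w0Rw2, w1Rw0, w1Rw1, w2Rw0, w2Rw2
Branch closes: p3 and not p3 both at w2.
All branches of the negation close; one closing branch shown above.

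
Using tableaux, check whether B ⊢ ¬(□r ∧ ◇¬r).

Yes, valid

Tableau for the negation □r ∧ ◇¬r:
1. □r ∧ ◇¬r, 0
2. □r, 0
3. ◇¬r, 0
4. r, 0
5. ¬r, 1
6. r, 1
Accessibility: 0R0, 0R1, 1R0, 1R1
Branch closes: r and ¬r both at 1.
Every branch of the negation's tableau closes; the branch above is one of them.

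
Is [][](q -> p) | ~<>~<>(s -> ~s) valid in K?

Tableau for the negation ~([][](q -> p) | ~<>~<>(s -> ~s)):
1. ~([][](q -> p) | ~<>~<>(s -> ~s)), 0
2. ~[][](q -> p), 0   [~|-rule on 1]
3. <>~<>(s -> ~s), 0   [~|-rule on 1]
4. ~[](q -> p), 1   [~[]-rule on 2: fresh world 1, 0R1]
5. ~<>(s -> ~s), 2   [<>-rule on 3: fresh world 2, 0R2]
6. ~(q -> p), 3   [~[]-rule on 4: fresh world 3, 1R3]
7. q, 3   [~->-rule on 6]
8. ~p, 3   [~->-rule on 6]
Accessibility: 0R1, 0R2, 1R3
The negation has an open branch (countermodel exists).

No, not valid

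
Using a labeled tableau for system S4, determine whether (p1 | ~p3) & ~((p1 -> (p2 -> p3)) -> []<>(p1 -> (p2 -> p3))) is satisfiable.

Yes, satisfiable

1. (p1 | ~p3) & ~((p1 -> (p2 -> p3)) -> []<>(p1 -> (p2 -> p3))), w0
2. p1 | ~p3, w0
3. ~((p1 -> (p2 -> p3)) -> []<>(p1 -> (p2 -> p3))), w0
4. p1 -> (p2 -> p3), w0
5. ~[]<>(p1 -> (p2 -> p3)), w0
6. ~p3, w0
7. p2 -> p3, w0
8. ~p2, w0
9. ~<>(p1 -> (p2 -> p3)), w1
10. ~(p1 -> (p2 -> p3)), w1
11. p1, w1
12. ~(p2 -> p3), w1
13. p2, w1
14. ~p3, w1
Accessibility: w0Rw0, w0Rw1, w1Rw1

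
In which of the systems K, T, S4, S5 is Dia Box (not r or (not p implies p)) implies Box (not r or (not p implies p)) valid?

S5

S4-tableau for the negation not (Dia Box (not r or (not p implies p)) implies Box (not r or (not p implies p))):
1. not (Dia Box (not r or (not p implies p)) implies Box (not r or (not p implies p))), w0
2. Dia Box (not r or (not p implies p)), w0
3. not Box (not r or (not p implies p)), w0
4. Box (not r or (not p implies p)), w1
5. not r or (not p implies p), w1
6. not p implies p, w1
7. p, w1
8. not (not r or (not p implies p)), w2
9. r, w2
10. not (not p implies p), w2
11. not p, w2
Accessibility: w0Rw0, w0Rw1, w0Rw2, w1Rw1, w2Rw2
Complete open branch: countermodel on an S4-frame, so not valid in S4, nor in K, T (the same frame is also a K-frame and a T-frame).
S5-tableau for the negation not (Dia Box (not r or (not p implies p)) implies Box (not r or (not p implies p))):
1. not (Dia Box (not r or (not p implies p)) implies Box (not r or (not p implies p))), w0
2. Dia Box (not r or (not p implies p)), w0
3. not Box (not r or (not p implies p)), w0
4. Box (not r or (not p implies p)), w1
5. not r or (not p implies p), w0
6. not r or (not p implies p), w1
7. not p implies p, w0
8. not p implies p, w1
9. p, w0
10. p, w1
11. not (not r or (not p implies p)), w2
12. r, w2
13. not (not p implies p), w2
14. not p, w2
15. not r or (not p implies p), w2
16. not p implies p, w2
17. p, w2
Accessibility: w0Rw0, w0Rw1, w0Rw2, w1Rw0, w1Rw1, w1Rw2, w2Rw0, w2Rw1, w2Rw2
Branch closes: p and not p both at w2.
Every branch closes (one shown): valid in S5.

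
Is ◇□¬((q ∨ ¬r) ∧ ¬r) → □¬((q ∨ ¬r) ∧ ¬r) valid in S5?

Valid in S5

Tableau for the negation ¬(◇□¬((q ∨ ¬r) ∧ ¬r) → □¬((q ∨ ¬r) ∧ ¬r)):
1. ¬(◇□¬((q ∨ ¬r) ∧ ¬r) → □¬((q ∨ ¬r) ∧ ¬r)), w0
2. ◇□¬((q ∨ ¬r) ∧ ¬r), w0
3. ¬□¬((q ∨ ¬r) ∧ ¬r), w0
4. □¬((q ∨ ¬r) ∧ ¬r), w1
5. ¬((q ∨ ¬r) ∧ ¬r), w0
6. ¬((q ∨ ¬r) ∧ ¬r), w1
7. ¬(q ∨ ¬r), w0
8. ¬q, w0
9. r, w0
10. ¬(q ∨ ¬r), w1
11. ¬q, w1
12. r, w1
13. (q ∨ ¬r) ∧ ¬r, w2
14. q ∨ ¬r, w2
15. ¬r, w2
16. ¬((q ∨ ¬r) ∧ ¬r), w2
17. ¬(q ∨ ¬r), w2
18. ¬q, w2
19. r, w2
Accessibility: w0Rw0, w0Rw1, w0Rw2, w1Rw0, w1Rw1, w1Rw2, w2Rw0, w2Rw1, w2Rw2
Branch closes: r and ¬r both at w2.
All branches of the negation close; one closing branch shown above.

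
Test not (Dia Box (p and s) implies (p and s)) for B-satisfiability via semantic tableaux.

1. not (Dia Box (p and s) implies (p and s)), w0
2. Dia Box (p and s), w0
3. not (p and s), w0
4. not s, w0
5. Box (p and s), w1
6. p and s, w0
7. p, w0
8. s, w0
Accessibility: w0Rw0, w0Rw1, w1Rw0, w1Rw1
Branch closes: s and not s both at w0.
Every branch closes; the branch above is one of them.

Unsatisfiable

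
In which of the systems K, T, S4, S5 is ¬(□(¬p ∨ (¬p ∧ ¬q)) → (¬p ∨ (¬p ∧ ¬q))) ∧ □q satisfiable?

K-tableau for the formula:
1. ¬(□(¬p ∨ (¬p ∧ ¬q)) → (¬p ∨ (¬p ∧ ¬q))) ∧ □q, u
2. ¬(□(¬p ∨ (¬p ∧ ¬q)) → (¬p ∨ (¬p ∧ ¬q))), u
3. □q, u
4. □(¬p ∨ (¬p ∧ ¬q)), u
5. ¬(¬p ∨ (¬p ∧ ¬q)), u
6. p, u
7. ¬(¬p ∧ ¬q), u
8. q, u
Complete open branch: satisfiable in K.
T-tableau for the formula:
1. ¬(□(¬p ∨ (¬p ∧ ¬q)) → (¬p ∨ (¬p ∧ ¬q))) ∧ □q, u
2. ¬(□(¬p ∨ (¬p ∧ ¬q)) → (¬p ∨ (¬p ∧ ¬q))), u
3. □q, u
4. □(¬p ∨ (¬p ∧ ¬q)), u
5. ¬(¬p ∨ (¬p ∧ ¬q)), u
6. p, u
7. ¬(¬p ∧ ¬q), u
8. q, u
9. ¬p ∨ (¬p ∧ ¬q), u
10. ¬p ∧ ¬q, u
11. ¬p, u
12. ¬q, u
Accessibility: uRu
Branch closes: p and ¬p both at u.
Every branch closes (one shown): unsatisfiable in T, hence also in S4, S5 (every S4/S5-frame is a T-frame).

K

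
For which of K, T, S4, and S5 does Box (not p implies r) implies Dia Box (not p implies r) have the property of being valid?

T-tableau for the negation not (Box (not p implies r) implies Dia Box (not p implies r)):
1. not (Box (not p implies r) implies Dia Box (not p implies r)), u
2. Box (not p implies r), u
3. not Dia Box (not p implies r), u
4. not p implies r, u
5. not Box (not p implies r), u
6. r, u
7. not (not p implies r), v
8. not p, v
9. not r, v
10. not p implies r, v
11. not Box (not p implies r), v
12. r, v
Accessibility: uRu, uRv, vRv
Branch closes: r and not r both at v.
Every branch closes (one shown): valid in T, hence also in S4, S5 (every theorem of T is a theorem of S4 and S5).
K-tableau for the negation not (Box (not p implies r) implies Dia Box (not p implies r)):
1. not (Box (not p implies r) implies Dia Box (not p implies r)), u
2. Box (not p implies r), u
3. not Dia Box (not p implies r), u
Complete open branch: countermodel on a K-frame, so not valid in K.

T, S4, S5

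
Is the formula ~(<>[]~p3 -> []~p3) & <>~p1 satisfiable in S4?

Satisfiable

1. ~(<>[]~p3 -> []~p3) & <>~p1, 0
2. ~(<>[]~p3 -> []~p3), 0   [&-rule on 1]
3. <>~p1, 0   [&-rule on 1]
4. <>[]~p3, 0   [~->-rule on 2]
5. ~[]~p3, 0   [~->-rule on 2]
6. ~p1, 1   [<>-rule on 3: fresh world 1, 0R1]
7. []~p3, 2   [<>-rule on 4: fresh world 2, 0R2]
8. ~p3, 2   [[]-rule on 7 via 2R2]
9. p3, 3   [~[]-rule on 5: fresh world 3, 0R3]
Accessibility: 0R0, 0R1, 0R2, 0R3, 1R1, 2R2, 3R3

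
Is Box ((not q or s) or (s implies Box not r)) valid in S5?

Valid

Tableau for the negation not Box ((not q or s) or (s implies Box not r)):
1. not Box ((not q or s) or (s implies Box not r)), u
2. not ((not q or s) or (s implies Box not r)), v
3. not (not q or s), v
4. not (s implies Box not r), v
5. q, v
6. not s, v
7. s, v
8. not Box not r, v
Accessibility: uRu, uRv, vRu, vRv
Branch closes: s and not s both at v.
Every branch of the negation's tableau closes; the branch above is one of them.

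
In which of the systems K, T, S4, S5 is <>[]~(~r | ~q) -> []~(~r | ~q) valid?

S5-tableau for the negation ~(<>[]~(~r | ~q) -> []~(~r | ~q)):
1. ~(<>[]~(~r | ~q) -> []~(~r | ~q)), w0
2. <>[]~(~r | ~q), w0
3. ~[]~(~r | ~q), w0
4. []~(~r | ~q), w1
5. ~(~r | ~q), w0
6. r, w0
7. q, w0
8. ~(~r | ~q), w1
9. r, w1
10. q, w1
11. ~r | ~q, w2
12. ~(~r | ~q), w2
13. r, w2
14. q, w2
15. ~q, w2
Accessibility: w0Rw0, w0Rw1, w0Rw2, w1Rw0, w1Rw1, w1Rw2, w2Rw0, w2Rw1, w2Rw2
Branch closes: q and ~q both at w2.
Every branch closes (one shown): valid in S5.
S4-tableau for the negation ~(<>[]~(~r | ~q) -> []~(~r | ~q)):
1. ~(<>[]~(~r | ~q) -> []~(~r | ~q)), w0
2. <>[]~(~r | ~q), w0
3. ~[]~(~r | ~q), w0
4. []~(~r | ~q), w1
5. ~(~r | ~q), w1
6. r, w1
7. q, w1
8. ~r | ~q, w2
9. ~q, w2
Accessibility: w0Rw0, w0Rw1, w0Rw2, w1Rw1, w2Rw2
Complete open branch: countermodel on an S4-frame, so not valid in S4, nor in K, T (the same frame is also a K-frame and a T-frame).

S5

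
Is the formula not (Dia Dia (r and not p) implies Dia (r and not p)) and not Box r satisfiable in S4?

Unsatisfiable

1. not (Dia Dia (r and not p) implies Dia (r and not p)) and not Box r, 0
2. not (Dia Dia (r and not p) implies Dia (r and not p)), 0
3. not Box r, 0
4. Dia Dia (r and not p), 0
5. not Dia (r and not p), 0
6. not (r and not p), 0
7. p, 0
8. not r, 1
9. not (r and not p), 1
10. p, 1
11. Dia (r and not p), 2
12. not (r and not p), 2
13. p, 2
14. r and not p, 3
15. r, 3
16. not p, 3
17. not (r and not p), 3
18. p, 3
Accessibility: 0R0, 0R1, 0R2, 0R3, 1R1, 2R2, 2R3, 3R3
Branch closes: p and not p both at 3.
Every branch closes; the branch above is one of them.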